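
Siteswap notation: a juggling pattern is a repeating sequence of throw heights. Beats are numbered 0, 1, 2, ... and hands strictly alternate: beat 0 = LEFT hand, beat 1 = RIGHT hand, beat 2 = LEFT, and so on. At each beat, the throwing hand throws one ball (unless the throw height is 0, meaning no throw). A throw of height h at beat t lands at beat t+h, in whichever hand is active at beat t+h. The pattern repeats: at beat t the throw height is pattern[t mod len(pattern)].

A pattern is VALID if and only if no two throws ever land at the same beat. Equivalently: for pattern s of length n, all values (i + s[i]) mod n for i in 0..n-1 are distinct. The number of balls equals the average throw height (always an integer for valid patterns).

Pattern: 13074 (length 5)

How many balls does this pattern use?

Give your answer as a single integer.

Answer: 3

Derivation:
Pattern = [1, 3, 0, 7, 4], length n = 5
  position 0: throw height = 1, running sum = 1
  position 1: throw height = 3, running sum = 4
  position 2: throw height = 0, running sum = 4
  position 3: throw height = 7, running sum = 11
  position 4: throw height = 4, running sum = 15
Total sum = 15; balls = sum / n = 15 / 5 = 3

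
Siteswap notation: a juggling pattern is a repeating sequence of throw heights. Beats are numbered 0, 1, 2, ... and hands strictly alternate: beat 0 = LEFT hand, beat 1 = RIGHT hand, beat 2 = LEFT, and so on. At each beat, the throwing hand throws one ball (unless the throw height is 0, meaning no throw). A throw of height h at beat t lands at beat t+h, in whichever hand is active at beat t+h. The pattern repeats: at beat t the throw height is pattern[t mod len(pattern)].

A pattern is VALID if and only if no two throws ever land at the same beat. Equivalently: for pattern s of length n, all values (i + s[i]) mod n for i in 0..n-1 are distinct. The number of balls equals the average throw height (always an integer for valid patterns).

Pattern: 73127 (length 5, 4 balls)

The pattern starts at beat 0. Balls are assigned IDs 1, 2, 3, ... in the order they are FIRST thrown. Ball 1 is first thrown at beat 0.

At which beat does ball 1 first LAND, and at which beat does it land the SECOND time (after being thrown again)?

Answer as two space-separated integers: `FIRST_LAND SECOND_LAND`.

Answer: 7 8

Derivation:
Beat 0 (L): throw ball1 h=7 -> lands@7:R; in-air after throw: [b1@7:R]
Beat 1 (R): throw ball2 h=3 -> lands@4:L; in-air after throw: [b2@4:L b1@7:R]
Beat 2 (L): throw ball3 h=1 -> lands@3:R; in-air after throw: [b3@3:R b2@4:L b1@7:R]
Beat 3 (R): throw ball3 h=2 -> lands@5:R; in-air after throw: [b2@4:L b3@5:R b1@7:R]
Beat 4 (L): throw ball2 h=7 -> lands@11:R; in-air after throw: [b3@5:R b1@7:R b2@11:R]
Beat 5 (R): throw ball3 h=7 -> lands@12:L; in-air after throw: [b1@7:R b2@11:R b3@12:L]
Beat 6 (L): throw ball4 h=3 -> lands@9:R; in-air after throw: [b1@7:R b4@9:R b2@11:R b3@12:L]
Beat 7 (R): throw ball1 h=1 -> lands@8:L; in-air after throw: [b1@8:L b4@9:R b2@11:R b3@12:L]
Beat 8 (L): throw ball1 h=2 -> lands@10:L; in-air after throw: [b4@9:R b1@10:L b2@11:R b3@12:L]
Ball 1: thrown@0 h=7 -> first land @7; rethrown@7 h=1 -> second land @8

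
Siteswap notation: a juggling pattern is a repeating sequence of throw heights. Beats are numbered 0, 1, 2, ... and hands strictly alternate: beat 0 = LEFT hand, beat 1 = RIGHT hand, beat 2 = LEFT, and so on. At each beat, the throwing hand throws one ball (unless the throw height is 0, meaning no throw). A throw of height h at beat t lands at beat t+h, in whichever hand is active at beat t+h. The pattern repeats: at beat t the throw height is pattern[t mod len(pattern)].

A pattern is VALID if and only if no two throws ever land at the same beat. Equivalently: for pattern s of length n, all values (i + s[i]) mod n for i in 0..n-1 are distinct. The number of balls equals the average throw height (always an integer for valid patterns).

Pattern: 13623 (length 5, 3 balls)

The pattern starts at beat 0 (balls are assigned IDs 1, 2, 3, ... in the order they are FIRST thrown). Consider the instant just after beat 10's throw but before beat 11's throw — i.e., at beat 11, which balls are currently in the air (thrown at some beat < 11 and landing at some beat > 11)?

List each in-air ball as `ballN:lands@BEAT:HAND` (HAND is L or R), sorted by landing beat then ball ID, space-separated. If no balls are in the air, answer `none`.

Answer: ball3:lands@12:L ball1:lands@13:R

Derivation:
Beat 0 (L): throw ball1 h=1 -> lands@1:R; in-air after throw: [b1@1:R]
Beat 1 (R): throw ball1 h=3 -> lands@4:L; in-air after throw: [b1@4:L]
Beat 2 (L): throw ball2 h=6 -> lands@8:L; in-air after throw: [b1@4:L b2@8:L]
Beat 3 (R): throw ball3 h=2 -> lands@5:R; in-air after throw: [b1@4:L b3@5:R b2@8:L]
Beat 4 (L): throw ball1 h=3 -> lands@7:R; in-air after throw: [b3@5:R b1@7:R b2@8:L]
Beat 5 (R): throw ball3 h=1 -> lands@6:L; in-air after throw: [b3@6:L b1@7:R b2@8:L]
Beat 6 (L): throw ball3 h=3 -> lands@9:R; in-air after throw: [b1@7:R b2@8:L b3@9:R]
Beat 7 (R): throw ball1 h=6 -> lands@13:R; in-air after throw: [b2@8:L b3@9:R b1@13:R]
Beat 8 (L): throw ball2 h=2 -> lands@10:L; in-air after throw: [b3@9:R b2@10:L b1@13:R]
Beat 9 (R): throw ball3 h=3 -> lands@12:L; in-air after throw: [b2@10:L b3@12:L b1@13:R]
Beat 10 (L): throw ball2 h=1 -> lands@11:R; in-air after throw: [b2@11:R b3@12:L b1@13:R]
Beat 11 (R): throw ball2 h=3 -> lands@14:L; in-air after throw: [b3@12:L b1@13:R b2@14:L]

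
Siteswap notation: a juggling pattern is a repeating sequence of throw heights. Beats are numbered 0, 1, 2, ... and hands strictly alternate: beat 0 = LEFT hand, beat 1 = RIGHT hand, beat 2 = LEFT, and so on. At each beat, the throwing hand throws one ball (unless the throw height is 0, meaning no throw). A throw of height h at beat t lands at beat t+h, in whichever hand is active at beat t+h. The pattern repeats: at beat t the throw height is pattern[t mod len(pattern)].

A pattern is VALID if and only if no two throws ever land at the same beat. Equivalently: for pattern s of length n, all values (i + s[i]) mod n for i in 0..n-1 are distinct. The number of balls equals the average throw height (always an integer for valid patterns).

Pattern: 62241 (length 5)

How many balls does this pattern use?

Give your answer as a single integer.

Answer: 3

Derivation:
Pattern = [6, 2, 2, 4, 1], length n = 5
  position 0: throw height = 6, running sum = 6
  position 1: throw height = 2, running sum = 8
  position 2: throw height = 2, running sum = 10
  position 3: throw height = 4, running sum = 14
  position 4: throw height = 1, running sum = 15
Total sum = 15; balls = sum / n = 15 / 5 = 3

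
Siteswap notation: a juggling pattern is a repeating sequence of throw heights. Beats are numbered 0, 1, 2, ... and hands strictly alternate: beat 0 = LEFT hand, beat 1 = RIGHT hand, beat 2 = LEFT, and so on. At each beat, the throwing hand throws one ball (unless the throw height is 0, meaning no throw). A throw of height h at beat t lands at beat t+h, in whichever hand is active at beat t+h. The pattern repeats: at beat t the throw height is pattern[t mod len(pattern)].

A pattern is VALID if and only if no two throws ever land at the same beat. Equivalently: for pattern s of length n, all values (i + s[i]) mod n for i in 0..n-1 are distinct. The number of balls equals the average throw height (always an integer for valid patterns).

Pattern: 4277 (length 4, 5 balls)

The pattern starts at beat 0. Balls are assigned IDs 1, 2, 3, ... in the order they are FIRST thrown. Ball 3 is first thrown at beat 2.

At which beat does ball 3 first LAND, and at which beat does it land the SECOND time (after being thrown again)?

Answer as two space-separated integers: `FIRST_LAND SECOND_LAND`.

Beat 0 (L): throw ball1 h=4 -> lands@4:L; in-air after throw: [b1@4:L]
Beat 1 (R): throw ball2 h=2 -> lands@3:R; in-air after throw: [b2@3:R b1@4:L]
Beat 2 (L): throw ball3 h=7 -> lands@9:R; in-air after throw: [b2@3:R b1@4:L b3@9:R]
Beat 3 (R): throw ball2 h=7 -> lands@10:L; in-air after throw: [b1@4:L b3@9:R b2@10:L]
Beat 4 (L): throw ball1 h=4 -> lands@8:L; in-air after throw: [b1@8:L b3@9:R b2@10:L]
Beat 5 (R): throw ball4 h=2 -> lands@7:R; in-air after throw: [b4@7:R b1@8:L b3@9:R b2@10:L]
Beat 6 (L): throw ball5 h=7 -> lands@13:R; in-air after throw: [b4@7:R b1@8:L b3@9:R b2@10:L b5@13:R]
Beat 7 (R): throw ball4 h=7 -> lands@14:L; in-air after throw: [b1@8:L b3@9:R b2@10:L b5@13:R b4@14:L]
Beat 8 (L): throw ball1 h=4 -> lands@12:L; in-air after throw: [b3@9:R b2@10:L b1@12:L b5@13:R b4@14:L]
Beat 9 (R): throw ball3 h=2 -> lands@11:R; in-air after throw: [b2@10:L b3@11:R b1@12:L b5@13:R b4@14:L]
Beat 10 (L): throw ball2 h=7 -> lands@17:R; in-air after throw: [b3@11:R b1@12:L b5@13:R b4@14:L b2@17:R]
Beat 11 (R): throw ball3 h=7 -> lands@18:L; in-air after throw: [b1@12:L b5@13:R b4@14:L b2@17:R b3@18:L]
Ball 3: thrown@2 h=7 -> first land @9; rethrown@9 h=2 -> second land @11

Answer: 9 11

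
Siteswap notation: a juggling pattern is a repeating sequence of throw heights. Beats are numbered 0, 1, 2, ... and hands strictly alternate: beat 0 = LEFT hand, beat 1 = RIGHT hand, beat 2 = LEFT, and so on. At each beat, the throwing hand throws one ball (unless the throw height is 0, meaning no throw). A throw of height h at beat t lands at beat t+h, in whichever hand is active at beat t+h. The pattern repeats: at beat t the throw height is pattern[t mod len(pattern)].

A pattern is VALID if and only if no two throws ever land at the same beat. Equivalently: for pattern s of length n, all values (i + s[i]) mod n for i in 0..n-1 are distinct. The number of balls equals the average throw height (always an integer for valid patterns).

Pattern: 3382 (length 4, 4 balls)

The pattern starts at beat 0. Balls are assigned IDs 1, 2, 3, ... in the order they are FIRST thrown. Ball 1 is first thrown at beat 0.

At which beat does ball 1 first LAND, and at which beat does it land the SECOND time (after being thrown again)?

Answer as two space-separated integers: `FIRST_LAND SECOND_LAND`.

Beat 0 (L): throw ball1 h=3 -> lands@3:R; in-air after throw: [b1@3:R]
Beat 1 (R): throw ball2 h=3 -> lands@4:L; in-air after throw: [b1@3:R b2@4:L]
Beat 2 (L): throw ball3 h=8 -> lands@10:L; in-air after throw: [b1@3:R b2@4:L b3@10:L]
Beat 3 (R): throw ball1 h=2 -> lands@5:R; in-air after throw: [b2@4:L b1@5:R b3@10:L]
Beat 4 (L): throw ball2 h=3 -> lands@7:R; in-air after throw: [b1@5:R b2@7:R b3@10:L]
Beat 5 (R): throw ball1 h=3 -> lands@8:L; in-air after throw: [b2@7:R b1@8:L b3@10:L]
Ball 1: thrown@0 h=3 -> first land @3; rethrown@3 h=2 -> second land @5

Answer: 3 5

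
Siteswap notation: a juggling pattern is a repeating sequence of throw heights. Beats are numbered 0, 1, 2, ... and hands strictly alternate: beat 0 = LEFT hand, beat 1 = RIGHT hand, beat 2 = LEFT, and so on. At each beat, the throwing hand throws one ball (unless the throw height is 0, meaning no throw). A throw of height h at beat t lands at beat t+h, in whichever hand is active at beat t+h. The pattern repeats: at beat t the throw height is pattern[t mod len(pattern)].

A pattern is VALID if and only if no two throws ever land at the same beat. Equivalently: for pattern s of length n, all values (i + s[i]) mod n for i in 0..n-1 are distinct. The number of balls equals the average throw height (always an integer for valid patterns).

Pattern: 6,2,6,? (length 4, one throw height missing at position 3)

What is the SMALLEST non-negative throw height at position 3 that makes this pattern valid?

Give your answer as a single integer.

i=0: (0 + 6) mod 4 = 2
i=1: (1 + 2) mod 4 = 3
i=2: (2 + 6) mod 4 = 0
i=3: s[i]=? (unknown)
Known residues: [0, 2, 3]; need a permutation of 0..3, so missing residue r = 1
Need (3 + s) mod 4 = 1; smallest s = (1 - 3) mod 4 = 2

Answer: 2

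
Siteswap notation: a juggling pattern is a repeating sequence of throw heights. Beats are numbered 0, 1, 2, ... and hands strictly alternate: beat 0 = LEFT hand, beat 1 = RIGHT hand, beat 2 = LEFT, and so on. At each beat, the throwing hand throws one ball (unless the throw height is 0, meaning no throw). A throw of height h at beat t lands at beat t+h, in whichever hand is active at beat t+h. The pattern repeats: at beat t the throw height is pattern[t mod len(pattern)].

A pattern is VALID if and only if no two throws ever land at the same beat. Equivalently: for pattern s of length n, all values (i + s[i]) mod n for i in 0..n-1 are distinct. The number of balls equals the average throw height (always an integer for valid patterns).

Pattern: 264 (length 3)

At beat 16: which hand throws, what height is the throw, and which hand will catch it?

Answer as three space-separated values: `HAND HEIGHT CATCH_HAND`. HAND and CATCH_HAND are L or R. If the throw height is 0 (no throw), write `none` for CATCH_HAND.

Beat 16: 16 mod 2 = 0, so hand = L
Throw height = pattern[16 mod 3] = pattern[1] = 6
Lands at beat 16+6=22, 22 mod 2 = 0, so catch hand = L

Answer: L 6 L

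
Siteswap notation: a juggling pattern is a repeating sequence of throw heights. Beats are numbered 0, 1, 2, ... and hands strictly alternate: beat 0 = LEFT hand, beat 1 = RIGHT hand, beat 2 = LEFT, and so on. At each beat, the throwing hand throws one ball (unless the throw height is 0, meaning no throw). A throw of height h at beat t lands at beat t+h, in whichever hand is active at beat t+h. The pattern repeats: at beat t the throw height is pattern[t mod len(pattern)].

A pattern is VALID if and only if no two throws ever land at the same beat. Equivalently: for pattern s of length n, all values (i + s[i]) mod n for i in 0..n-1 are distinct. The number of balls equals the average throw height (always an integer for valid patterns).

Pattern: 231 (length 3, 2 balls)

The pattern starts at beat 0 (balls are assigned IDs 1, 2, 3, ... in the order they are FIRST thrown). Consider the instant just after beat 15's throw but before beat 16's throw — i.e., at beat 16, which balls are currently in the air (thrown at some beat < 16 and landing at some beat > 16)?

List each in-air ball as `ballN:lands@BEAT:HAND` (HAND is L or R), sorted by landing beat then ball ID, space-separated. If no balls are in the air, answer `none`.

Beat 0 (L): throw ball1 h=2 -> lands@2:L; in-air after throw: [b1@2:L]
Beat 1 (R): throw ball2 h=3 -> lands@4:L; in-air after throw: [b1@2:L b2@4:L]
Beat 2 (L): throw ball1 h=1 -> lands@3:R; in-air after throw: [b1@3:R b2@4:L]
Beat 3 (R): throw ball1 h=2 -> lands@5:R; in-air after throw: [b2@4:L b1@5:R]
Beat 4 (L): throw ball2 h=3 -> lands@7:R; in-air after throw: [b1@5:R b2@7:R]
Beat 5 (R): throw ball1 h=1 -> lands@6:L; in-air after throw: [b1@6:L b2@7:R]
Beat 6 (L): throw ball1 h=2 -> lands@8:L; in-air after throw: [b2@7:R b1@8:L]
Beat 7 (R): throw ball2 h=3 -> lands@10:L; in-air after throw: [b1@8:L b2@10:L]
Beat 8 (L): throw ball1 h=1 -> lands@9:R; in-air after throw: [b1@9:R b2@10:L]
Beat 9 (R): throw ball1 h=2 -> lands@11:R; in-air after throw: [b2@10:L b1@11:R]
Beat 10 (L): throw ball2 h=3 -> lands@13:R; in-air after throw: [b1@11:R b2@13:R]
Beat 11 (R): throw ball1 h=1 -> lands@12:L; in-air after throw: [b1@12:L b2@13:R]
Beat 12 (L): throw ball1 h=2 -> lands@14:L; in-air after throw: [b2@13:R b1@14:L]
Beat 13 (R): throw ball2 h=3 -> lands@16:L; in-air after throw: [b1@14:L b2@16:L]
Beat 14 (L): throw ball1 h=1 -> lands@15:R; in-air after throw: [b1@15:R b2@16:L]
Beat 15 (R): throw ball1 h=2 -> lands@17:R; in-air after throw: [b2@16:L b1@17:R]
Beat 16 (L): throw ball2 h=3 -> lands@19:R; in-air after throw: [b1@17:R b2@19:R]

Answer: ball1:lands@17:R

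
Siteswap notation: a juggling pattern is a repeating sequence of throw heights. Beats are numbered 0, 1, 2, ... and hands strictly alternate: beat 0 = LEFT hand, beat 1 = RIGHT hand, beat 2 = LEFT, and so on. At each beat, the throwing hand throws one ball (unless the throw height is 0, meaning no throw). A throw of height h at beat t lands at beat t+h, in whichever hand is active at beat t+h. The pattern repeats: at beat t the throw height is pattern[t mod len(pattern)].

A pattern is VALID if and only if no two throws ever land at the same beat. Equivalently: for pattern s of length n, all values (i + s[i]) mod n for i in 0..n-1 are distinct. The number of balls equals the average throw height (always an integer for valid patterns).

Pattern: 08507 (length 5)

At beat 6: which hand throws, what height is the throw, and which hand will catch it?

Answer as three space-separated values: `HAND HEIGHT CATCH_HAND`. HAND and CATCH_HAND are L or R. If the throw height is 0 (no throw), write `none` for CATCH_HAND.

Beat 6: 6 mod 2 = 0, so hand = L
Throw height = pattern[6 mod 5] = pattern[1] = 8
Lands at beat 6+8=14, 14 mod 2 = 0, so catch hand = L

Answer: L 8 L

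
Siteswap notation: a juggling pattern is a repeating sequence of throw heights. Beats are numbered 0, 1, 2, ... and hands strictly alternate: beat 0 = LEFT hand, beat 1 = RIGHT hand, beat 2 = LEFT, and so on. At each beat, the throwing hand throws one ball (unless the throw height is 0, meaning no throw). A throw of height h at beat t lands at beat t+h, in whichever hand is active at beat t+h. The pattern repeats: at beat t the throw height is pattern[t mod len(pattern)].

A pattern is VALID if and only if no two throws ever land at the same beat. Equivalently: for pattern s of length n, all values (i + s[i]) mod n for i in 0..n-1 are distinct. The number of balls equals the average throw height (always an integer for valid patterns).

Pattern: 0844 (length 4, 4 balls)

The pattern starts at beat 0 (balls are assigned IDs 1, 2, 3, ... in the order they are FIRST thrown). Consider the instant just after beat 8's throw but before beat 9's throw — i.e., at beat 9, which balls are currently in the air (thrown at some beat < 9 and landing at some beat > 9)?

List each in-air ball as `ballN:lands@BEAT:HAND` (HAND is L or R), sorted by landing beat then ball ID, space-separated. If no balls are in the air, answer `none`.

Answer: ball2:lands@10:L ball3:lands@11:R ball4:lands@13:R

Derivation:
Beat 1 (R): throw ball1 h=8 -> lands@9:R; in-air after throw: [b1@9:R]
Beat 2 (L): throw ball2 h=4 -> lands@6:L; in-air after throw: [b2@6:L b1@9:R]
Beat 3 (R): throw ball3 h=4 -> lands@7:R; in-air after throw: [b2@6:L b3@7:R b1@9:R]
Beat 5 (R): throw ball4 h=8 -> lands@13:R; in-air after throw: [b2@6:L b3@7:R b1@9:R b4@13:R]
Beat 6 (L): throw ball2 h=4 -> lands@10:L; in-air after throw: [b3@7:R b1@9:R b2@10:L b4@13:R]
Beat 7 (R): throw ball3 h=4 -> lands@11:R; in-air after throw: [b1@9:R b2@10:L b3@11:R b4@13:R]
Beat 9 (R): throw ball1 h=8 -> lands@17:R; in-air after throw: [b2@10:L b3@11:R b4@13:R b1@17:R]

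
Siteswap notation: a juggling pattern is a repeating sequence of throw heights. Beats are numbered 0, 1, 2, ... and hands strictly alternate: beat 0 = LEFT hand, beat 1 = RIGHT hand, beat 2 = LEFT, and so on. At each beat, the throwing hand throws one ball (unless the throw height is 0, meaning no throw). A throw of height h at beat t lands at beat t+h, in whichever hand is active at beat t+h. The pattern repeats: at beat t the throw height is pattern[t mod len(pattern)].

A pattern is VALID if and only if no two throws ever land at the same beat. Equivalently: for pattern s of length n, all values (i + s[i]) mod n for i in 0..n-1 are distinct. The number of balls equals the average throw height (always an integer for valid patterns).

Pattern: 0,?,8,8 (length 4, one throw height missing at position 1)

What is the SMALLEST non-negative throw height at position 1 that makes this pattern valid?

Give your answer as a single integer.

i=0: (0 + 0) mod 4 = 0
i=1: s[i]=? (unknown)
i=2: (2 + 8) mod 4 = 2
i=3: (3 + 8) mod 4 = 3
Known residues: [0, 2, 3]; need a permutation of 0..3, so missing residue r = 1
Need (1 + s) mod 4 = 1; smallest s = (1 - 1) mod 4 = 0

Answer: 0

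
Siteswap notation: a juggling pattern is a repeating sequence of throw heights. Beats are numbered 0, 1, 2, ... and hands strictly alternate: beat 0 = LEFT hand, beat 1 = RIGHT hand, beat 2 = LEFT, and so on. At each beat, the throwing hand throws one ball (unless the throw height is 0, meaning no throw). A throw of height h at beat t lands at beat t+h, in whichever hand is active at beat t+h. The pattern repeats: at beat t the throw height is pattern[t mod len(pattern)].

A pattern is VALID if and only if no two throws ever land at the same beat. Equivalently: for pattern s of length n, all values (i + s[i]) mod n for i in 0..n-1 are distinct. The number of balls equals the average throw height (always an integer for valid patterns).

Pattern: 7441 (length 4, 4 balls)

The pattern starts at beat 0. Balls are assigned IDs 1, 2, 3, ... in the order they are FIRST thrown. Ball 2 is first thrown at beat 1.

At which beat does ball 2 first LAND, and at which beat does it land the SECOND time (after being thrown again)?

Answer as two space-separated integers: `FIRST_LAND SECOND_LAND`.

Beat 0 (L): throw ball1 h=7 -> lands@7:R; in-air after throw: [b1@7:R]
Beat 1 (R): throw ball2 h=4 -> lands@5:R; in-air after throw: [b2@5:R b1@7:R]
Beat 2 (L): throw ball3 h=4 -> lands@6:L; in-air after throw: [b2@5:R b3@6:L b1@7:R]
Beat 3 (R): throw ball4 h=1 -> lands@4:L; in-air after throw: [b4@4:L b2@5:R b3@6:L b1@7:R]
Beat 4 (L): throw ball4 h=7 -> lands@11:R; in-air after throw: [b2@5:R b3@6:L b1@7:R b4@11:R]
Beat 5 (R): throw ball2 h=4 -> lands@9:R; in-air after throw: [b3@6:L b1@7:R b2@9:R b4@11:R]
Beat 6 (L): throw ball3 h=4 -> lands@10:L; in-air after throw: [b1@7:R b2@9:R b3@10:L b4@11:R]
Beat 7 (R): throw ball1 h=1 -> lands@8:L; in-air after throw: [b1@8:L b2@9:R b3@10:L b4@11:R]
Beat 8 (L): throw ball1 h=7 -> lands@15:R; in-air after throw: [b2@9:R b3@10:L b4@11:R b1@15:R]
Beat 9 (R): throw ball2 h=4 -> lands@13:R; in-air after throw: [b3@10:L b4@11:R b2@13:R b1@15:R]
Ball 2: thrown@1 h=4 -> first land @5; rethrown@5 h=4 -> second land @9

Answer: 5 9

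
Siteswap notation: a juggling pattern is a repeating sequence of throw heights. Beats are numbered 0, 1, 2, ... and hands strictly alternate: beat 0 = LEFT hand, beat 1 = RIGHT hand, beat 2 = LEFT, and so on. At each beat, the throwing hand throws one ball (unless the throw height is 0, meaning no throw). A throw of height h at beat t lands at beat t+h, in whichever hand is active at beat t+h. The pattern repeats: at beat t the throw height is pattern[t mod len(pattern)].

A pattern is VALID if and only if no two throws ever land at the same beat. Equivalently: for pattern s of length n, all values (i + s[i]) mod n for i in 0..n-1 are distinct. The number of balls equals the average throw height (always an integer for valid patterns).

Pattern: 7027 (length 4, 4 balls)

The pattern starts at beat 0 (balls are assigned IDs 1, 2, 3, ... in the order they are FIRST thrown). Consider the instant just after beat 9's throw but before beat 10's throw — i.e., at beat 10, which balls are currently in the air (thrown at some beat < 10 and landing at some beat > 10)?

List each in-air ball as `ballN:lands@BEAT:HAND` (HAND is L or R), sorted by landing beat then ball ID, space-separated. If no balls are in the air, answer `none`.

Answer: ball2:lands@11:R ball1:lands@14:L ball4:lands@15:R

Derivation:
Beat 0 (L): throw ball1 h=7 -> lands@7:R; in-air after throw: [b1@7:R]
Beat 2 (L): throw ball2 h=2 -> lands@4:L; in-air after throw: [b2@4:L b1@7:R]
Beat 3 (R): throw ball3 h=7 -> lands@10:L; in-air after throw: [b2@4:L b1@7:R b3@10:L]
Beat 4 (L): throw ball2 h=7 -> lands@11:R; in-air after throw: [b1@7:R b3@10:L b2@11:R]
Beat 6 (L): throw ball4 h=2 -> lands@8:L; in-air after throw: [b1@7:R b4@8:L b3@10:L b2@11:R]
Beat 7 (R): throw ball1 h=7 -> lands@14:L; in-air after throw: [b4@8:L b3@10:L b2@11:R b1@14:L]
Beat 8 (L): throw ball4 h=7 -> lands@15:R; in-air after throw: [b3@10:L b2@11:R b1@14:L b4@15:R]
Beat 10 (L): throw ball3 h=2 -> lands@12:L; in-air after throw: [b2@11:R b3@12:L b1@14:L b4@15:R]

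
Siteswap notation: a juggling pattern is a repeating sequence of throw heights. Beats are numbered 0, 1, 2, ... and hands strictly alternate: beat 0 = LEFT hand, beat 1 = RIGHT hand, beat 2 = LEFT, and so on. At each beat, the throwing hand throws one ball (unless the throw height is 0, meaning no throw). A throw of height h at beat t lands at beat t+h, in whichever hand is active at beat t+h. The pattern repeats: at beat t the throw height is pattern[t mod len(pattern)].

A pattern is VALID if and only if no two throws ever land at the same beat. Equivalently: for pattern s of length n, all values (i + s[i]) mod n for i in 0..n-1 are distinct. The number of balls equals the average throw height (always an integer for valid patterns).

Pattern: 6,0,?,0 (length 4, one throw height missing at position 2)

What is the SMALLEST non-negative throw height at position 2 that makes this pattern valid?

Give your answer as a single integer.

Answer: 2

Derivation:
i=0: (0 + 6) mod 4 = 2
i=1: (1 + 0) mod 4 = 1
i=2: s[i]=? (unknown)
i=3: (3 + 0) mod 4 = 3
Known residues: [1, 2, 3]; need a permutation of 0..3, so missing residue r = 0
Need (2 + s) mod 4 = 0; smallest s = (0 - 2) mod 4 = 2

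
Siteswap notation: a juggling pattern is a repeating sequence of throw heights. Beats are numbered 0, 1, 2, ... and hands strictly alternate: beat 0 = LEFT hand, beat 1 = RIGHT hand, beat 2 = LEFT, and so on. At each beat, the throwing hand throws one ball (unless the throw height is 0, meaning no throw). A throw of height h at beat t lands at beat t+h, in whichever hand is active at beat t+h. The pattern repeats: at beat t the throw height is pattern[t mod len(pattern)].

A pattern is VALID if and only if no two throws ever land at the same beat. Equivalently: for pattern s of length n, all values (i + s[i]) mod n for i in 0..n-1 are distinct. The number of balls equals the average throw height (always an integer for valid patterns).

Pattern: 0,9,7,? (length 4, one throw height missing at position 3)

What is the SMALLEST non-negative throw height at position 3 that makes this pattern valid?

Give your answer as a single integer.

Answer: 0

Derivation:
i=0: (0 + 0) mod 4 = 0
i=1: (1 + 9) mod 4 = 2
i=2: (2 + 7) mod 4 = 1
i=3: s[i]=? (unknown)
Known residues: [0, 1, 2]; need a permutation of 0..3, so missing residue r = 3
Need (3 + s) mod 4 = 3; smallest s = (3 - 3) mod 4 = 0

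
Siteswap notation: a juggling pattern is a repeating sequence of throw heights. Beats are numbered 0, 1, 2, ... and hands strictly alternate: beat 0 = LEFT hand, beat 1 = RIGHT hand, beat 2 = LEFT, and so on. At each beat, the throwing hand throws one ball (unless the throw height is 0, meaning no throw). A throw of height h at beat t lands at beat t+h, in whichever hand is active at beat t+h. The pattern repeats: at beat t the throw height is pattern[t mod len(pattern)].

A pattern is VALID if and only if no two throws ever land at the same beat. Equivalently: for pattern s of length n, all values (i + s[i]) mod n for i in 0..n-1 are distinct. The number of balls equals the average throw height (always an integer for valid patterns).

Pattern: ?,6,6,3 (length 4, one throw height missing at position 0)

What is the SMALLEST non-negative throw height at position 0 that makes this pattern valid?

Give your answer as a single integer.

i=0: s[i]=? (unknown)
i=1: (1 + 6) mod 4 = 3
i=2: (2 + 6) mod 4 = 0
i=3: (3 + 3) mod 4 = 2
Known residues: [0, 2, 3]; need a permutation of 0..3, so missing residue r = 1
Need (0 + s) mod 4 = 1; smallest s = (1 - 0) mod 4 = 1

Answer: 1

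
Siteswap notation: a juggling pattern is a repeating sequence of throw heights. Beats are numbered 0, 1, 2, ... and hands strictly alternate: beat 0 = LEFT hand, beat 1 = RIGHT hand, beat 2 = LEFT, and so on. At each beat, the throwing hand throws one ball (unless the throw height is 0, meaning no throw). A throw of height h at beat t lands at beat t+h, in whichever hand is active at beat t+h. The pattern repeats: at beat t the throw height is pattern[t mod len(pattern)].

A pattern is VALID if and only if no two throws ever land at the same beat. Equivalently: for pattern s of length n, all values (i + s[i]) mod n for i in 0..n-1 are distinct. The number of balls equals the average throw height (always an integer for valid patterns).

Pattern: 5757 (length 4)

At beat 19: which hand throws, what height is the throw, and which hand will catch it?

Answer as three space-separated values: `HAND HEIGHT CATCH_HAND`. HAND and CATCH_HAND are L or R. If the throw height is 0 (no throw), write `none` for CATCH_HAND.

Beat 19: 19 mod 2 = 1, so hand = R
Throw height = pattern[19 mod 4] = pattern[3] = 7
Lands at beat 19+7=26, 26 mod 2 = 0, so catch hand = L

Answer: R 7 L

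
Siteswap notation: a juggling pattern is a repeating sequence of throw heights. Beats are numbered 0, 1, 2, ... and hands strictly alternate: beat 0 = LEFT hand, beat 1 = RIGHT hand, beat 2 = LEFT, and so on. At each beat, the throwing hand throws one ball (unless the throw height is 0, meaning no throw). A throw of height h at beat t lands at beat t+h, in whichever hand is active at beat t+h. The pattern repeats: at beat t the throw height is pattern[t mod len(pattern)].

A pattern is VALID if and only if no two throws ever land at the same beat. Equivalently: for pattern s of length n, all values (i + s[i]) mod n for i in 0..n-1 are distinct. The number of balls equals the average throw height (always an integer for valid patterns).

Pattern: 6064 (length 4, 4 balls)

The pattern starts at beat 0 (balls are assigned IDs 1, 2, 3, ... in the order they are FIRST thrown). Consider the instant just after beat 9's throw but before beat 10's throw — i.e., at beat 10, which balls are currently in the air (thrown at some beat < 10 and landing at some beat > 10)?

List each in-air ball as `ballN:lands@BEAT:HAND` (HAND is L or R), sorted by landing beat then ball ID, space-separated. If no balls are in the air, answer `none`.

Beat 0 (L): throw ball1 h=6 -> lands@6:L; in-air after throw: [b1@6:L]
Beat 2 (L): throw ball2 h=6 -> lands@8:L; in-air after throw: [b1@6:L b2@8:L]
Beat 3 (R): throw ball3 h=4 -> lands@7:R; in-air after throw: [b1@6:L b3@7:R b2@8:L]
Beat 4 (L): throw ball4 h=6 -> lands@10:L; in-air after throw: [b1@6:L b3@7:R b2@8:L b4@10:L]
Beat 6 (L): throw ball1 h=6 -> lands@12:L; in-air after throw: [b3@7:R b2@8:L b4@10:L b1@12:L]
Beat 7 (R): throw ball3 h=4 -> lands@11:R; in-air after throw: [b2@8:L b4@10:L b3@11:R b1@12:L]
Beat 8 (L): throw ball2 h=6 -> lands@14:L; in-air after throw: [b4@10:L b3@11:R b1@12:L b2@14:L]
Beat 10 (L): throw ball4 h=6 -> lands@16:L; in-air after throw: [b3@11:R b1@12:L b2@14:L b4@16:L]

Answer: ball3:lands@11:R ball1:lands@12:L ball2:lands@14:L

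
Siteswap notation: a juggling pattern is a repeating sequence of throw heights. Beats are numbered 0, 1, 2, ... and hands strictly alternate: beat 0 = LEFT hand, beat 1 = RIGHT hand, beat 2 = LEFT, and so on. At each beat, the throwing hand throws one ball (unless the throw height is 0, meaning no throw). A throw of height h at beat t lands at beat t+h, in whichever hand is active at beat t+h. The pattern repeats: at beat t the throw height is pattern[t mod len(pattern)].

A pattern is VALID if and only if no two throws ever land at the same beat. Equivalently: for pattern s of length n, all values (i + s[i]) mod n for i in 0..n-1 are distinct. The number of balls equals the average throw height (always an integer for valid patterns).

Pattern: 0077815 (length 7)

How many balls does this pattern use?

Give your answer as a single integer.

Pattern = [0, 0, 7, 7, 8, 1, 5], length n = 7
  position 0: throw height = 0, running sum = 0
  position 1: throw height = 0, running sum = 0
  position 2: throw height = 7, running sum = 7
  position 3: throw height = 7, running sum = 14
  position 4: throw height = 8, running sum = 22
  position 5: throw height = 1, running sum = 23
  position 6: throw height = 5, running sum = 28
Total sum = 28; balls = sum / n = 28 / 7 = 4

Answer: 4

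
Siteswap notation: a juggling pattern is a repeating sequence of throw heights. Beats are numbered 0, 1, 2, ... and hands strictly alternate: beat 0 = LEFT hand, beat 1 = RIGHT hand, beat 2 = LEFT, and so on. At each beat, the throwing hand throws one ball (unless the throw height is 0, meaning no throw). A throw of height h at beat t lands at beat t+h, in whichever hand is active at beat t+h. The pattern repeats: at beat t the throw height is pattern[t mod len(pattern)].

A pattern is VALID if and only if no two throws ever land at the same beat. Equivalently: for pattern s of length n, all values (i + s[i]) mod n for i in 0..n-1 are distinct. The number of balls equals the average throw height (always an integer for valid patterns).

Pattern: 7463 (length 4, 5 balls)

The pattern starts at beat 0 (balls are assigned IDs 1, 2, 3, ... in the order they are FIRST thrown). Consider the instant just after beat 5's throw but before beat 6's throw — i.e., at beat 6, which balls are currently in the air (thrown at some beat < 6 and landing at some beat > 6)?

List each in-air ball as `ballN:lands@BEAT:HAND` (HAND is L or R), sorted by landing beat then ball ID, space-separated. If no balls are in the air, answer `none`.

Answer: ball1:lands@7:R ball3:lands@8:L ball2:lands@9:R ball5:lands@11:R

Derivation:
Beat 0 (L): throw ball1 h=7 -> lands@7:R; in-air after throw: [b1@7:R]
Beat 1 (R): throw ball2 h=4 -> lands@5:R; in-air after throw: [b2@5:R b1@7:R]
Beat 2 (L): throw ball3 h=6 -> lands@8:L; in-air after throw: [b2@5:R b1@7:R b3@8:L]
Beat 3 (R): throw ball4 h=3 -> lands@6:L; in-air after throw: [b2@5:R b4@6:L b1@7:R b3@8:L]
Beat 4 (L): throw ball5 h=7 -> lands@11:R; in-air after throw: [b2@5:R b4@6:L b1@7:R b3@8:L b5@11:R]
Beat 5 (R): throw ball2 h=4 -> lands@9:R; in-air after throw: [b4@6:L b1@7:R b3@8:L b2@9:R b5@11:R]
Beat 6 (L): throw ball4 h=6 -> lands@12:L; in-air after throw: [b1@7:R b3@8:L b2@9:R b5@11:R b4@12:L]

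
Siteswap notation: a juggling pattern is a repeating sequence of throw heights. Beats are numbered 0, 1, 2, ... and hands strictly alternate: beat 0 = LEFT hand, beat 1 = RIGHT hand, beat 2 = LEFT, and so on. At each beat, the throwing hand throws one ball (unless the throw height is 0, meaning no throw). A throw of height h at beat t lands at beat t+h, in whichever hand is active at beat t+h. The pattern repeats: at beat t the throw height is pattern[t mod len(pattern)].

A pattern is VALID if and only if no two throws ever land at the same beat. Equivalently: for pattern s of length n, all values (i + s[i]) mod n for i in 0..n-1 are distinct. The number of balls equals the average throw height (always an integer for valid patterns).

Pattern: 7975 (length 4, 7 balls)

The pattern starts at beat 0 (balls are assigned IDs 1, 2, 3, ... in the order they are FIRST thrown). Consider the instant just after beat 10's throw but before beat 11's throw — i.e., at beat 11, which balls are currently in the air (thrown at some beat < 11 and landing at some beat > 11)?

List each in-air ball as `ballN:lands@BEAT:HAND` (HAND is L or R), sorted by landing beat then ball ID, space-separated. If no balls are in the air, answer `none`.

Answer: ball1:lands@12:L ball7:lands@13:R ball6:lands@14:L ball4:lands@15:R ball2:lands@17:R ball3:lands@18:L

Derivation:
Beat 0 (L): throw ball1 h=7 -> lands@7:R; in-air after throw: [b1@7:R]
Beat 1 (R): throw ball2 h=9 -> lands@10:L; in-air after throw: [b1@7:R b2@10:L]
Beat 2 (L): throw ball3 h=7 -> lands@9:R; in-air after throw: [b1@7:R b3@9:R b2@10:L]
Beat 3 (R): throw ball4 h=5 -> lands@8:L; in-air after throw: [b1@7:R b4@8:L b3@9:R b2@10:L]
Beat 4 (L): throw ball5 h=7 -> lands@11:R; in-air after throw: [b1@7:R b4@8:L b3@9:R b2@10:L b5@11:R]
Beat 5 (R): throw ball6 h=9 -> lands@14:L; in-air after throw: [b1@7:R b4@8:L b3@9:R b2@10:L b5@11:R b6@14:L]
Beat 6 (L): throw ball7 h=7 -> lands@13:R; in-air after throw: [b1@7:R b4@8:L b3@9:R b2@10:L b5@11:R b7@13:R b6@14:L]
Beat 7 (R): throw ball1 h=5 -> lands@12:L; in-air after throw: [b4@8:L b3@9:R b2@10:L b5@11:R b1@12:L b7@13:R b6@14:L]
Beat 8 (L): throw ball4 h=7 -> lands@15:R; in-air after throw: [b3@9:R b2@10:L b5@11:R b1@12:L b7@13:R b6@14:L b4@15:R]
Beat 9 (R): throw ball3 h=9 -> lands@18:L; in-air after throw: [b2@10:L b5@11:R b1@12:L b7@13:R b6@14:L b4@15:R b3@18:L]
Beat 10 (L): throw ball2 h=7 -> lands@17:R; in-air after throw: [b5@11:R b1@12:L b7@13:R b6@14:L b4@15:R b2@17:R b3@18:L]
Beat 11 (R): throw ball5 h=5 -> lands@16:L; in-air after throw: [b1@12:L b7@13:R b6@14:L b4@15:R b5@16:L b2@17:R b3@18:L]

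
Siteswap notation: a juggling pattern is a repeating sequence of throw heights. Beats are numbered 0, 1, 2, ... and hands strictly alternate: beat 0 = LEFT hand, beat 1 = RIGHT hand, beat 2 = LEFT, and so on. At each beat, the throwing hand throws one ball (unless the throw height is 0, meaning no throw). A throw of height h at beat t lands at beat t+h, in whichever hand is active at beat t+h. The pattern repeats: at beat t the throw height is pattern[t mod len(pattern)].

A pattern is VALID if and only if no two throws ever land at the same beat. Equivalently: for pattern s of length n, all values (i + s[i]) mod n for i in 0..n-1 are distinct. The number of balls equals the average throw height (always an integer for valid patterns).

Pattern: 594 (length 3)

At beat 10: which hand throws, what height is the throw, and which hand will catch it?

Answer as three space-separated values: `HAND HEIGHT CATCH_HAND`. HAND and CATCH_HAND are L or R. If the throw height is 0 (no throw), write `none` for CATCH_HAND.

Beat 10: 10 mod 2 = 0, so hand = L
Throw height = pattern[10 mod 3] = pattern[1] = 9
Lands at beat 10+9=19, 19 mod 2 = 1, so catch hand = R

Answer: L 9 R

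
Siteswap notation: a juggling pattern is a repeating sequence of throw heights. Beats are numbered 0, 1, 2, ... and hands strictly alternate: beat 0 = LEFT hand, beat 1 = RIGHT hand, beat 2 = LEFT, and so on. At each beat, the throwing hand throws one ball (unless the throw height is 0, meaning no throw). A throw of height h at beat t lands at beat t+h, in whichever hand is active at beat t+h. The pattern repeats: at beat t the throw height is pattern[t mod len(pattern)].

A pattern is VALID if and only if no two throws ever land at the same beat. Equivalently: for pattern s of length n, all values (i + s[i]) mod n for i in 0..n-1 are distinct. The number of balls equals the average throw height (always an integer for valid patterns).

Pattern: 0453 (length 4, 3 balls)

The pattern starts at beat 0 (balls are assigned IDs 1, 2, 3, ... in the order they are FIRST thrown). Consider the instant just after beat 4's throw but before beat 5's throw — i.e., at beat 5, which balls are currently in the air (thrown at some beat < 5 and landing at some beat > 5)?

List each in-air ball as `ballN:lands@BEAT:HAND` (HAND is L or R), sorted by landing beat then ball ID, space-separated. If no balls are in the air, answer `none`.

Answer: ball3:lands@6:L ball2:lands@7:R

Derivation:
Beat 1 (R): throw ball1 h=4 -> lands@5:R; in-air after throw: [b1@5:R]
Beat 2 (L): throw ball2 h=5 -> lands@7:R; in-air after throw: [b1@5:R b2@7:R]
Beat 3 (R): throw ball3 h=3 -> lands@6:L; in-air after throw: [b1@5:R b3@6:L b2@7:R]
Beat 5 (R): throw ball1 h=4 -> lands@9:R; in-air after throw: [b3@6:L b2@7:R b1@9:R]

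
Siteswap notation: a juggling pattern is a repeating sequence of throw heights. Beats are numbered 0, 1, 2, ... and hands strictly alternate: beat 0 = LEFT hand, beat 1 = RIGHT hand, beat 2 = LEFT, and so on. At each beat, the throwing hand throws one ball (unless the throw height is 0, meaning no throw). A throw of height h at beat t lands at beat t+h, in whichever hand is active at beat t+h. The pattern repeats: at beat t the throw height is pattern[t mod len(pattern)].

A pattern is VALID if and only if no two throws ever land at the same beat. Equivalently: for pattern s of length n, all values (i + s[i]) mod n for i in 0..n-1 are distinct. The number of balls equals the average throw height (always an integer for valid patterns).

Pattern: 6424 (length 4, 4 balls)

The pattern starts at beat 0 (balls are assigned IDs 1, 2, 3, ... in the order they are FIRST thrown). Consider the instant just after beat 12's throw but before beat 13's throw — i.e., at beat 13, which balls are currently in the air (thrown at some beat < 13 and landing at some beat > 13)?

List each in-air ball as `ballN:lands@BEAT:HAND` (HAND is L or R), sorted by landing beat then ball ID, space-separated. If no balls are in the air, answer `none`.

Beat 0 (L): throw ball1 h=6 -> lands@6:L; in-air after throw: [b1@6:L]
Beat 1 (R): throw ball2 h=4 -> lands@5:R; in-air after throw: [b2@5:R b1@6:L]
Beat 2 (L): throw ball3 h=2 -> lands@4:L; in-air after throw: [b3@4:L b2@5:R b1@6:L]
Beat 3 (R): throw ball4 h=4 -> lands@7:R; in-air after throw: [b3@4:L b2@5:R b1@6:L b4@7:R]
Beat 4 (L): throw ball3 h=6 -> lands@10:L; in-air after throw: [b2@5:R b1@6:L b4@7:R b3@10:L]
Beat 5 (R): throw ball2 h=4 -> lands@9:R; in-air after throw: [b1@6:L b4@7:R b2@9:R b3@10:L]
Beat 6 (L): throw ball1 h=2 -> lands@8:L; in-air after throw: [b4@7:R b1@8:L b2@9:R b3@10:L]
Beat 7 (R): throw ball4 h=4 -> lands@11:R; in-air after throw: [b1@8:L b2@9:R b3@10:L b4@11:R]
Beat 8 (L): throw ball1 h=6 -> lands@14:L; in-air after throw: [b2@9:R b3@10:L b4@11:R b1@14:L]
Beat 9 (R): throw ball2 h=4 -> lands@13:R; in-air after throw: [b3@10:L b4@11:R b2@13:R b1@14:L]
Beat 10 (L): throw ball3 h=2 -> lands@12:L; in-air after throw: [b4@11:R b3@12:L b2@13:R b1@14:L]
Beat 11 (R): throw ball4 h=4 -> lands@15:R; in-air after throw: [b3@12:L b2@13:R b1@14:L b4@15:R]
Beat 12 (L): throw ball3 h=6 -> lands@18:L; in-air after throw: [b2@13:R b1@14:L b4@15:R b3@18:L]
Beat 13 (R): throw ball2 h=4 -> lands@17:R; in-air after throw: [b1@14:L b4@15:R b2@17:R b3@18:L]

Answer: ball1:lands@14:L ball4:lands@15:R ball3:lands@18:L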